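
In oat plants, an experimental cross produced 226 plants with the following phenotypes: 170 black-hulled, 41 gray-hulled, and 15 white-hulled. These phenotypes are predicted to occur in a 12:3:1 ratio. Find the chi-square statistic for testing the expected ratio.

The 12:3:1 ratio has 16 parts, so with N = 226 the expected counts are:
  black-hulled: 226 × 12/16 = 169.5
  gray-hulled: 226 × 3/16 = 42.375
  white-hulled: 226 × 1/16 = 14.125
χ² = Σ (O − E)² / E
  black-hulled: (170 − 169.5)² / 169.5 = 0.0015
  gray-hulled: (41 − 42.375)² / 42.375 = 0.0446
  white-hulled: (15 − 14.125)² / 14.125 = 0.0542
χ² = 0.0015 + 0.0446 + 0.0542 = 0.1003 ≈ 0.100

0.100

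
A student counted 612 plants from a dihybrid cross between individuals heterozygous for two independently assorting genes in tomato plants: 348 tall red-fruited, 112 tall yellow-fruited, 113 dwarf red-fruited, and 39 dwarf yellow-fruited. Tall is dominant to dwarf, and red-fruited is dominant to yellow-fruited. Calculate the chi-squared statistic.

0.148

A dihybrid F₂ with independent assortment and complete dominance at both loci gives a 9:3:3:1 phenotypic ratio.
The 9:3:3:1 ratio has 16 parts, so with N = 612 the expected counts are:
  tall red-fruited: 612 × 9/16 = 344.25
  tall yellow-fruited: 612 × 3/16 = 114.75
  dwarf red-fruited: 612 × 3/16 = 114.75
  dwarf yellow-fruited: 612 × 1/16 = 38.25
χ² = Σ (O − E)² / E
  tall red-fruited: (348 − 344.25)² / 344.25 = 0.0408
  tall yellow-fruited: (112 − 114.75)² / 114.75 = 0.0659
  dwarf red-fruited: (113 − 114.75)² / 114.75 = 0.0267
  dwarf yellow-fruited: (39 − 38.25)² / 38.25 = 0.0147
χ² = 0.0408 + 0.0659 + 0.0267 + 0.0147 = 0.1481 ≈ 0.148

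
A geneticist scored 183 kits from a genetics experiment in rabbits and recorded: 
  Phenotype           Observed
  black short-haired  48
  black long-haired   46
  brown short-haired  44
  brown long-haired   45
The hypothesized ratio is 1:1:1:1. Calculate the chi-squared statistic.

Expected counts for N = 183 under a 1:1:1:1 ratio (total parts = 4):
  black short-haired: 183 × 1/4 = 45.75
  black long-haired: 183 × 1/4 = 45.75
  brown short-haired: 183 × 1/4 = 45.75
  brown long-haired: 183 × 1/4 = 45.75
χ² = Σ (O − E)² / E
  black short-haired: (48 − 45.75)² / 45.75 = 0.1107
  black long-haired: (46 − 45.75)² / 45.75 = 0.0014
  brown short-haired: (44 − 45.75)² / 45.75 = 0.0669
  brown long-haired: (45 − 45.75)² / 45.75 = 0.0123
χ² = 0.1107 + 0.0014 + 0.0669 + 0.0123 = 0.1913 ≈ 0.191

0.191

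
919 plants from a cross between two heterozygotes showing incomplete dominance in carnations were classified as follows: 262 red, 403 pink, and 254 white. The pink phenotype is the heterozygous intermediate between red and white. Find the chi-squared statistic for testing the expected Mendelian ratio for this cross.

With incomplete dominance, a heterozygote × heterozygote cross gives a 1:2:1 phenotypic ratio.
Under the 1:2:1 hypothesis (Σ ratio = 4, N = 919):
  red: 919 × 1/4 = 229.75
  pink: 919 × 2/4 = 459.5
  white: 919 × 1/4 = 229.75
χ² = Σ (O − E)² / E
  red: (262 − 229.75)² / 229.75 = 4.5269
  pink: (403 − 459.5)² / 459.5 = 6.9472
  white: (254 − 229.75)² / 229.75 = 2.5596
χ² = 4.5269 + 6.9472 + 2.5596 = 14.0337 ≈ 14.034

14.034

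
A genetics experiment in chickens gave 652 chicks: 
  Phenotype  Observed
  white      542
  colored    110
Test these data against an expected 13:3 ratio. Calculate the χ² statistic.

The 13:3 ratio has 16 parts, so with N = 652 the expected counts are:
  white: 652 × 13/16 = 529.75
  colored: 652 × 3/16 = 122.25
χ² = Σ (O − E)² / E
  white: (542 − 529.75)² / 529.75 = 0.2833
  colored: (110 − 122.25)² / 122.25 = 1.2275
χ² = 0.2833 + 1.2275 = 1.5108 ≈ 1.511

1.511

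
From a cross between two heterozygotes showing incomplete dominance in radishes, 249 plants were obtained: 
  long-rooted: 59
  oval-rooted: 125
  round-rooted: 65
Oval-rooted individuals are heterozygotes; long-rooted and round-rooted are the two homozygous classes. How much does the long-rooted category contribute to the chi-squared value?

0.170

With incomplete dominance, a heterozygote × heterozygote cross gives a 1:2:1 phenotypic ratio.
The 1:2:1 ratio has 4 parts, so with N = 249 the expected counts are:
  long-rooted: 249 × 1/4 = 62.25
  oval-rooted: 249 × 2/4 = 124.5
  round-rooted: 249 × 1/4 = 62.25
Contribution of long-rooted: (59 − 62.25)² / 62.25 = 0.1697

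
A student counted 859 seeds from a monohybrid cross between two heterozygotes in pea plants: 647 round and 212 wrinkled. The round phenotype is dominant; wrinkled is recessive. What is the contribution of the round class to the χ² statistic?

0.012

For a monohybrid cross between heterozygotes with complete dominance, the expected phenotypic ratio is 3:1.
Under the 3:1 hypothesis (Σ ratio = 4, N = 859):
  round: 859 × 3/4 = 644.25
  wrinkled: 859 × 1/4 = 214.75
Contribution of round: (647 − 644.25)² / 644.25 = 0.0117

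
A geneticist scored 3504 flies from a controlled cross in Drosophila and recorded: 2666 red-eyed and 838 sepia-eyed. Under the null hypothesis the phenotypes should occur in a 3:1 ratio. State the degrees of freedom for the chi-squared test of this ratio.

1

A goodness-of-fit test with 2 phenotype classes has df = 2 − 1 = 1.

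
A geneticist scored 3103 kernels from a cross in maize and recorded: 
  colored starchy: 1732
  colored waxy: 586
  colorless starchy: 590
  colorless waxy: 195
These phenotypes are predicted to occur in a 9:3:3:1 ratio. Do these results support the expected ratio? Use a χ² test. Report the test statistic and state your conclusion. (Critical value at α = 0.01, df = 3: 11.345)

The 9:3:3:1 ratio has 16 parts, so with N = 3103 the expected counts are:
  colored starchy: 3103 × 9/16 = 1745.4375
  colored waxy: 3103 × 3/16 = 581.8125
  colorless starchy: 3103 × 3/16 = 581.8125
  colorless waxy: 3103 × 1/16 = 193.9375
χ² = Σ (O − E)² / E
  colored starchy: (1732 − 1745.4375)² / 1745.4375 = 0.1035
  colored waxy: (586 − 581.8125)² / 581.8125 = 0.0301
  colorless starchy: (590 − 581.8125)² / 581.8125 = 0.1152
  colorless waxy: (195 − 193.9375)² / 193.9375 = 0.0058
χ² = 0.1035 + 0.0301 + 0.1152 + 0.0058 = 0.2546 ≈ 0.255
Degrees of freedom = 4 − 1 = 3; critical value at α = 0.01 is 11.345.
Since 0.255 < 11.345, we fail to reject the null hypothesis — the data are consistent with the 9:3:3:1 ratio.

0.255; consistent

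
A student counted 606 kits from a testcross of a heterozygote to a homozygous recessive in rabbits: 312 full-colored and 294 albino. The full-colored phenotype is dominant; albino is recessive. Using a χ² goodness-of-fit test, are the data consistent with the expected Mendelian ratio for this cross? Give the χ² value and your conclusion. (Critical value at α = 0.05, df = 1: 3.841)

A testcross of a heterozygote (Aa × aa) gives a 1:1 phenotypic ratio.
Total ratio parts = 2. Expected numbers out of 606:
  full-colored: 606 × 1/2 = 303
  albino: 606 × 1/2 = 303
χ² = Σ (O − E)² / E
  full-colored: (312 − 303)² / 303 = 0.2673
  albino: (294 − 303)² / 303 = 0.2673
χ² = 0.2673 + 0.2673 = 0.5346 ≈ 0.535
Degrees of freedom = 2 − 1 = 1; critical value at α = 0.05 is 3.841.
Since 0.535 < 3.841, we fail to reject the null hypothesis — the data are consistent with the 1:1 ratio.

0.535; consistent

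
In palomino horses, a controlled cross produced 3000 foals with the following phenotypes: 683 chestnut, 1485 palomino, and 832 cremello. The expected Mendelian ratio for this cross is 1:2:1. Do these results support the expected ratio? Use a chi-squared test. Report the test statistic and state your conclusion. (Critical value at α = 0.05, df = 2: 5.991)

15.101; not consistent

Expected counts for N = 3000 under a 1:2:1 ratio (total parts = 4):
  chestnut: 3000 × 1/4 = 750
  palomino: 3000 × 2/4 = 1500
  cremello: 3000 × 1/4 = 750
χ² = Σ (O − E)² / E
  chestnut: (683 − 750)² / 750 = 5.9853
  palomino: (1485 − 1500)² / 1500 = 0.1500
  cremello: (832 − 750)² / 750 = 8.9653
χ² = 5.9853 + 0.1500 + 8.9653 = 15.1006 ≈ 15.101
Degrees of freedom = 3 − 1 = 2; critical value at α = 0.05 is 5.991.
Since 15.101 > 5.991, we reject the null hypothesis — the data do not fit the 1:2:1 ratio.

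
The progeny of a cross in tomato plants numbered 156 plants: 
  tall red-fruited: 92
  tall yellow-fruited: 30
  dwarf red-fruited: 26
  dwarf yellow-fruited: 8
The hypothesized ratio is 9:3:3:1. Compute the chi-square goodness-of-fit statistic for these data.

The 9:3:3:1 ratio has 16 parts, so with N = 156 the expected counts are:
  tall red-fruited: 156 × 9/16 = 87.75
  tall yellow-fruited: 156 × 3/16 = 29.25
  dwarf red-fruited: 156 × 3/16 = 29.25
  dwarf yellow-fruited: 156 × 1/16 = 9.75
χ² = Σ (O − E)² / E
  tall red-fruited: (92 − 87.75)² / 87.75 = 0.2058
  tall yellow-fruited: (30 − 29.25)² / 29.25 = 0.0192
  dwarf red-fruited: (26 − 29.25)² / 29.25 = 0.3611
  dwarf yellow-fruited: (8 − 9.75)² / 9.75 = 0.3141
χ² = 0.2058 + 0.0192 + 0.3611 + 0.3141 = 0.9002 ≈ 0.900

0.900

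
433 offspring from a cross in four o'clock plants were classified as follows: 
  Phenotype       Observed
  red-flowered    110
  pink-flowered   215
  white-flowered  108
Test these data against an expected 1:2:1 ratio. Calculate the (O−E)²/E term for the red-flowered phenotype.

Under the 1:2:1 hypothesis (Σ ratio = 4, N = 433):
  red-flowered: 433 × 1/4 = 108.25
  pink-flowered: 433 × 2/4 = 216.5
  white-flowered: 433 × 1/4 = 108.25
Contribution of red-flowered: (110 − 108.25)² / 108.25 = 0.0283

0.028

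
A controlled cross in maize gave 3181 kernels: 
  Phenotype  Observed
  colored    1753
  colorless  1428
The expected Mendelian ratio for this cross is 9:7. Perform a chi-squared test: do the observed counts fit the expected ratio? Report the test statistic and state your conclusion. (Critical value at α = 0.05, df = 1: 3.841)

1.684; consistent

Under the 9:7 hypothesis (Σ ratio = 16, N = 3181):
  colored: 3181 × 9/16 = 1789.3125
  colorless: 3181 × 7/16 = 1391.6875
χ² = Σ (O − E)² / E
  colored: (1753 − 1789.3125)² / 1789.3125 = 0.7369
  colorless: (1428 − 1391.6875)² / 1391.6875 = 0.9475
χ² = 0.7369 + 0.9475 = 1.6844 ≈ 1.684
Degrees of freedom = 2 − 1 = 1; critical value at α = 0.05 is 3.841.
Since 1.684 < 3.841, we fail to reject the null hypothesis — the data are consistent with the 9:7 ratio.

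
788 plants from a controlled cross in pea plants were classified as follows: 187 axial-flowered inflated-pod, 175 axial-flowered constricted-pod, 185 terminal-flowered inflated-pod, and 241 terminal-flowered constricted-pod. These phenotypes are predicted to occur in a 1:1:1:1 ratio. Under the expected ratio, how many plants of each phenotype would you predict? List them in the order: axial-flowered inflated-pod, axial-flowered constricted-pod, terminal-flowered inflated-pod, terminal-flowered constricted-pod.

197, 197, 197, 197

Total ratio parts = 4. Expected numbers out of 788:
  axial-flowered inflated-pod: 788 × 1/4 = 197
  axial-flowered constricted-pod: 788 × 1/4 = 197
  terminal-flowered inflated-pod: 788 × 1/4 = 197
  terminal-flowered constricted-pod: 788 × 1/4 = 197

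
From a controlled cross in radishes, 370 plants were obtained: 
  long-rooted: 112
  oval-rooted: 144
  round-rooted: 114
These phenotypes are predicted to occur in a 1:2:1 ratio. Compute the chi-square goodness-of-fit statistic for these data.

18.195

The 1:2:1 ratio has 4 parts, so with N = 370 the expected counts are:
  long-rooted: 370 × 1/4 = 92.5
  oval-rooted: 370 × 2/4 = 185
  round-rooted: 370 × 1/4 = 92.5
χ² = Σ (O − E)² / E
  long-rooted: (112 − 92.5)² / 92.5 = 4.1108
  oval-rooted: (144 − 185)² / 185 = 9.0865
  round-rooted: (114 − 92.5)² / 92.5 = 4.9973
χ² = 4.1108 + 9.0865 + 4.9973 = 18.1946 ≈ 18.195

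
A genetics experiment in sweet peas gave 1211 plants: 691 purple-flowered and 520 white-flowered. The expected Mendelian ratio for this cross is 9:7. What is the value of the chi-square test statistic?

Expected counts for N = 1211 under a 9:7 ratio (total parts = 16):
  purple-flowered: 1211 × 9/16 = 681.1875
  white-flowered: 1211 × 7/16 = 529.8125
χ² = Σ (O − E)² / E
  purple-flowered: (691 − 681.1875)² / 681.1875 = 0.1413
  white-flowered: (520 − 529.8125)² / 529.8125 = 0.1817
χ² = 0.1413 + 0.1817 = 0.323

0.323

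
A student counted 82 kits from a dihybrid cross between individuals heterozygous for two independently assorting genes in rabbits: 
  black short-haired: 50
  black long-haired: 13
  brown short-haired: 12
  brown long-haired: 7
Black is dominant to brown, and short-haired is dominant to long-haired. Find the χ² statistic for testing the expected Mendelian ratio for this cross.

2.119

A dihybrid F₂ with independent assortment and complete dominance at both loci gives a 9:3:3:1 phenotypic ratio.
The 9:3:3:1 ratio has 16 parts, so with N = 82 the expected counts are:
  black short-haired: 82 × 9/16 = 46.125
  black long-haired: 82 × 3/16 = 15.375
  brown short-haired: 82 × 3/16 = 15.375
  brown long-haired: 82 × 1/16 = 5.125
χ² = Σ (O − E)² / E
  black short-haired: (50 − 46.125)² / 46.125 = 0.3255
  black long-haired: (13 − 15.375)² / 15.375 = 0.3669
  brown short-haired: (12 − 15.375)² / 15.375 = 0.7409
  brown long-haired: (7 − 5.125)² / 5.125 = 0.6860
χ² = 0.3255 + 0.3669 + 0.7409 + 0.6860 = 2.1193 ≈ 2.119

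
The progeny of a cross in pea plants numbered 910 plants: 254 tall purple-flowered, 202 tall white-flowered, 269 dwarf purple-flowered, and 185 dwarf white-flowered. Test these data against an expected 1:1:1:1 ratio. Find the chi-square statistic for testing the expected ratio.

Under the 1:1:1:1 hypothesis (Σ ratio = 4, N = 910):
  tall purple-flowered: 910 × 1/4 = 227.5
  tall white-flowered: 910 × 1/4 = 227.5
  dwarf purple-flowered: 910 × 1/4 = 227.5
  dwarf white-flowered: 910 × 1/4 = 227.5
χ² = Σ (O − E)² / E
  tall purple-flowered: (254 − 227.5)² / 227.5 = 3.0868
  tall white-flowered: (202 − 227.5)² / 227.5 = 2.8582
  dwarf purple-flowered: (269 − 227.5)² / 227.5 = 7.5703
  dwarf white-flowered: (185 − 227.5)² / 227.5 = 7.9396
χ² = 3.0868 + 2.8582 + 7.5703 + 7.9396 = 21.4549 ≈ 21.455

21.455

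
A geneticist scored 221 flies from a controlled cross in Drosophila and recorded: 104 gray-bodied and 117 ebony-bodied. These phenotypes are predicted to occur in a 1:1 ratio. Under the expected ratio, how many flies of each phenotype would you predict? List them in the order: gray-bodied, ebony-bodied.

Expected counts for N = 221 under a 1:1 ratio (total parts = 2):
  gray-bodied: 221 × 1/2 = 110.5
  ebony-bodied: 221 × 1/2 = 110.5

110.5, 110.5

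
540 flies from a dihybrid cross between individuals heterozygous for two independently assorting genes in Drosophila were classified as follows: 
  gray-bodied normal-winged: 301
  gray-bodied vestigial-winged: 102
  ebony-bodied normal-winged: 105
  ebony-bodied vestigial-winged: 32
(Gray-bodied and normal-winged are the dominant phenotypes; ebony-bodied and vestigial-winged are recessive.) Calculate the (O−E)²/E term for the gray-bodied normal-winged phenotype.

A dihybrid F₂ with independent assortment and complete dominance at both loci gives a 9:3:3:1 phenotypic ratio.
The 9:3:3:1 ratio has 16 parts, so with N = 540 the expected counts are:
  gray-bodied normal-winged: 540 × 9/16 = 303.75
  gray-bodied vestigial-winged: 540 × 3/16 = 101.25
  ebony-bodied normal-winged: 540 × 3/16 = 101.25
  ebony-bodied vestigial-winged: 540 × 1/16 = 33.75
Contribution of gray-bodied normal-winged: (301 − 303.75)² / 303.75 = 0.0249

0.025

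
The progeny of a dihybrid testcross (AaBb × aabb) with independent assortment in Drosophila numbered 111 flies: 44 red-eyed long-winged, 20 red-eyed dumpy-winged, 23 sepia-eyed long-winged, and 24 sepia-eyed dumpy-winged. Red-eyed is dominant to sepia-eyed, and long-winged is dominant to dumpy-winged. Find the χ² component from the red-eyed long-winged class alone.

9.516

A dihybrid testcross with independent assortment gives a 1:1:1:1 ratio.
Total ratio parts = 4. Expected numbers out of 111:
  red-eyed long-winged: 111 × 1/4 = 27.75
  red-eyed dumpy-winged: 111 × 1/4 = 27.75
  sepia-eyed long-winged: 111 × 1/4 = 27.75
  sepia-eyed dumpy-winged: 111 × 1/4 = 27.75
Contribution of red-eyed long-winged: (44 − 27.75)² / 27.75 = 9.5158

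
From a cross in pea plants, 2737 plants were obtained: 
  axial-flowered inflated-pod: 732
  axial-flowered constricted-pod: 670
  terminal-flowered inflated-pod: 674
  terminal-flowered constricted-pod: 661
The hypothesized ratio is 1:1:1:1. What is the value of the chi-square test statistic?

Under the 1:1:1:1 hypothesis (Σ ratio = 4, N = 2737):
  axial-flowered inflated-pod: 2737 × 1/4 = 684.25
  axial-flowered constricted-pod: 2737 × 1/4 = 684.25
  terminal-flowered inflated-pod: 2737 × 1/4 = 684.25
  terminal-flowered constricted-pod: 2737 × 1/4 = 684.25
χ² = Σ (O − E)² / E
  axial-flowered inflated-pod: (732 − 684.25)² / 684.25 = 3.3322
  axial-flowered constricted-pod: (670 − 684.25)² / 684.25 = 0.2968
  terminal-flowered inflated-pod: (674 − 684.25)² / 684.25 = 0.1535
  terminal-flowered constricted-pod: (661 − 684.25)² / 684.25 = 0.7900
χ² = 3.3322 + 0.2968 + 0.1535 + 0.7900 = 4.5725 ≈ 4.573

4.573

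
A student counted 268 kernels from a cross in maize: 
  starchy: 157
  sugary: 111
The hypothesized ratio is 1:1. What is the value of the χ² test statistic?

The 1:1 ratio has 2 parts, so with N = 268 the expected counts are:
  starchy: 268 × 1/2 = 134
  sugary: 268 × 1/2 = 134
χ² = Σ (O − E)² / E
  starchy: (157 − 134)² / 134 = 3.9478
  sugary: (111 − 134)² / 134 = 3.9478
χ² = 3.9478 + 3.9478 = 7.8956 ≈ 7.896

7.896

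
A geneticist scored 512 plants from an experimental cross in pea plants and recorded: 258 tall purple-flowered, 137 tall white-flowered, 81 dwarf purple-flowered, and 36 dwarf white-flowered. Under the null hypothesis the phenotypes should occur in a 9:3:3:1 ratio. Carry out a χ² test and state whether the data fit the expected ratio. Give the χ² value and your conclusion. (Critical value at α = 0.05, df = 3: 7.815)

23.479; not consistent

The 9:3:3:1 ratio has 16 parts, so with N = 512 the expected counts are:
  tall purple-flowered: 512 × 9/16 = 288
  tall white-flowered: 512 × 3/16 = 96
  dwarf purple-flowered: 512 × 3/16 = 96
  dwarf white-flowered: 512 × 1/16 = 32
χ² = Σ (O − E)² / E
  tall purple-flowered: (258 − 288)² / 288 = 3.1250
  tall white-flowered: (137 − 96)² / 96 = 17.5104
  dwarf purple-flowered: (81 − 96)² / 96 = 2.3438
  dwarf white-flowered: (36 − 32)² / 32 = 0.5000
χ² = 3.1250 + 17.5104 + 2.3438 + 0.5000 = 23.4792 ≈ 23.479
Degrees of freedom = 4 − 1 = 3; critical value at α = 0.05 is 7.815.
Since 23.479 > 7.815, we reject the null hypothesis — the data do not fit the 9:3:3:1 ratio.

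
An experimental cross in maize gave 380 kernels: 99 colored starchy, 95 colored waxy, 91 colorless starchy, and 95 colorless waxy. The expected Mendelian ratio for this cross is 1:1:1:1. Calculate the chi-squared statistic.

Total ratio parts = 4. Expected numbers out of 380:
  colored starchy: 380 × 1/4 = 95
  colored waxy: 380 × 1/4 = 95
  colorless starchy: 380 × 1/4 = 95
  colorless waxy: 380 × 1/4 = 95
χ² = Σ (O − E)² / E
  colored starchy: (99 − 95)² / 95 = 0.1684
  colored waxy: (95 − 95)² / 95 = 0.0000
  colorless starchy: (91 − 95)² / 95 = 0.1684
  colorless waxy: (95 − 95)² / 95 = 0.0000
χ² = 0.1684 + 0.0000 + 0.1684 + 0.0000 = 0.3368 ≈ 0.337

0.337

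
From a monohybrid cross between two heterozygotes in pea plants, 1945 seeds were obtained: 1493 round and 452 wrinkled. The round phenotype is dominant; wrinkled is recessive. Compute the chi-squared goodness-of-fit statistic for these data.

For a monohybrid cross between heterozygotes with complete dominance, the expected phenotypic ratio is 3:1.
The 3:1 ratio has 4 parts, so with N = 1945 the expected counts are:
  round: 1945 × 3/4 = 1458.75
  wrinkled: 1945 × 1/4 = 486.25
χ² = Σ (O − E)² / E
  round: (1493 − 1458.75)² / 1458.75 = 0.8042
  wrinkled: (452 − 486.25)² / 486.25 = 2.4125
χ² = 0.8042 + 2.4125 = 3.2167 ≈ 3.217

3.217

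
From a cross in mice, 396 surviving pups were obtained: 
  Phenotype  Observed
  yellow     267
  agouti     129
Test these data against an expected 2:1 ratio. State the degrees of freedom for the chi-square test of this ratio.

1

A goodness-of-fit test with 2 phenotype classes has df = 2 − 1 = 1.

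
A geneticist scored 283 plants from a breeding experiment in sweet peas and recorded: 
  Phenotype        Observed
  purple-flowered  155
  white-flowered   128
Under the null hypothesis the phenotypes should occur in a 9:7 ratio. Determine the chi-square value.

0.252

The 9:7 ratio has 16 parts, so with N = 283 the expected counts are:
  purple-flowered: 283 × 9/16 = 159.1875
  white-flowered: 283 × 7/16 = 123.8125
χ² = Σ (O − E)² / E
  purple-flowered: (155 − 159.1875)² / 159.1875 = 0.1102
  white-flowered: (128 − 123.8125)² / 123.8125 = 0.1416
χ² = 0.1102 + 0.1416 = 0.2518 ≈ 0.252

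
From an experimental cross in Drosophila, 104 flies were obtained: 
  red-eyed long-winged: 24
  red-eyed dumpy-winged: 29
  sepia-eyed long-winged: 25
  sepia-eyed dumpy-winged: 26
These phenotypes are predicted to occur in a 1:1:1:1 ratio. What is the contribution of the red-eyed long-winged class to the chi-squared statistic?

0.154

The 1:1:1:1 ratio has 4 parts, so with N = 104 the expected counts are:
  red-eyed long-winged: 104 × 1/4 = 26
  red-eyed dumpy-winged: 104 × 1/4 = 26
  sepia-eyed long-winged: 104 × 1/4 = 26
  sepia-eyed dumpy-winged: 104 × 1/4 = 26
Contribution of red-eyed long-winged: (24 − 26)² / 26 = 0.1538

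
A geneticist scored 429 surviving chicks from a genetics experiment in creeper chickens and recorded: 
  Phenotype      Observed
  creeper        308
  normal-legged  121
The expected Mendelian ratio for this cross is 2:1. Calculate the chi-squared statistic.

5.077

Total ratio parts = 3. Expected numbers out of 429:
  creeper: 429 × 2/3 = 286
  normal-legged: 429 × 1/3 = 143
χ² = Σ (O − E)² / E
  creeper: (308 − 286)² / 286 = 1.6923
  normal-legged: (121 − 143)² / 143 = 3.3846
χ² = 1.6923 + 3.3846 = 5.0769 ≈ 5.077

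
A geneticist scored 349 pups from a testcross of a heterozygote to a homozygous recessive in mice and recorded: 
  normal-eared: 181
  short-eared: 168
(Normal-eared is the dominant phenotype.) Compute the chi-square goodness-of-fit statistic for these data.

A testcross of a heterozygote (Aa × aa) gives a 1:1 phenotypic ratio.
Expected counts for N = 349 under a 1:1 ratio (total parts = 2):
  normal-eared: 349 × 1/2 = 174.5
  short-eared: 349 × 1/2 = 174.5
χ² = Σ (O − E)² / E
  normal-eared: (181 − 174.5)² / 174.5 = 0.2421
  short-eared: (168 − 174.5)² / 174.5 = 0.2421
χ² = 0.2421 + 0.2421 = 0.4842 ≈ 0.484

0.484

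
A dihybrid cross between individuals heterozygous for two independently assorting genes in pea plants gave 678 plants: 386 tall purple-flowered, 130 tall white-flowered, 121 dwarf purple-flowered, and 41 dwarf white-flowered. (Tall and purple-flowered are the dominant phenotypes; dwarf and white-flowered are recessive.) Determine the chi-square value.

0.461

A dihybrid F₂ with independent assortment and complete dominance at both loci gives a 9:3:3:1 phenotypic ratio.
Under the 9:3:3:1 hypothesis (Σ ratio = 16, N = 678):
  tall purple-flowered: 678 × 9/16 = 381.375
  tall white-flowered: 678 × 3/16 = 127.125
  dwarf purple-flowered: 678 × 3/16 = 127.125
  dwarf white-flowered: 678 × 1/16 = 42.375
χ² = Σ (O − E)² / E
  tall purple-flowered: (386 − 381.375)² / 381.375 = 0.0561
  tall white-flowered: (130 − 127.125)² / 127.125 = 0.0650
  dwarf purple-flowered: (121 − 127.125)² / 127.125 = 0.2951
  dwarf white-flowered: (41 − 42.375)² / 42.375 = 0.0446
χ² = 0.0561 + 0.0650 + 0.2951 + 0.0446 = 0.4608 ≈ 0.461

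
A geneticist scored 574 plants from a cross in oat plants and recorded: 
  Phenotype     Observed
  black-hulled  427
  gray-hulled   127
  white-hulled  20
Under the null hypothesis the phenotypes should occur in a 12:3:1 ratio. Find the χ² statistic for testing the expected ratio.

10.541

Total ratio parts = 16. Expected numbers out of 574:
  black-hulled: 574 × 12/16 = 430.5
  gray-hulled: 574 × 3/16 = 107.625
  white-hulled: 574 × 1/16 = 35.875
χ² = Σ (O − E)² / E
  black-hulled: (427 − 430.5)² / 430.5 = 0.0285
  gray-hulled: (127 − 107.625)² / 107.625 = 3.4880
  white-hulled: (20 − 35.875)² / 35.875 = 7.0248
χ² = 0.0285 + 3.4880 + 7.0248 = 10.5413 ≈ 10.541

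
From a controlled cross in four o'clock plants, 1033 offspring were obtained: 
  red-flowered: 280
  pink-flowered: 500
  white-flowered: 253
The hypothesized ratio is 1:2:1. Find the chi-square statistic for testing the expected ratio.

2.466

Under the 1:2:1 hypothesis (Σ ratio = 4, N = 1033):
  red-flowered: 1033 × 1/4 = 258.25
  pink-flowered: 1033 × 2/4 = 516.5
  white-flowered: 1033 × 1/4 = 258.25
χ² = Σ (O − E)² / E
  red-flowered: (280 − 258.25)² / 258.25 = 1.8318
  pink-flowered: (500 − 516.5)² / 516.5 = 0.5271
  white-flowered: (253 − 258.25)² / 258.25 = 0.1067
χ² = 1.8318 + 0.5271 + 0.1067 = 2.4656 ≈ 2.466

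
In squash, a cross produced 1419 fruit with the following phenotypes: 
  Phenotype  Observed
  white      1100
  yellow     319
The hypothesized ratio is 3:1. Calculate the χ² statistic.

Total ratio parts = 4. Expected numbers out of 1419:
  white: 1419 × 3/4 = 1064.25
  yellow: 1419 × 1/4 = 354.75
χ² = Σ (O − E)² / E
  white: (1100 − 1064.25)² / 1064.25 = 1.2009
  yellow: (319 − 354.75)² / 354.75 = 3.6027
χ² = 1.2009 + 3.6027 = 4.8036 ≈ 4.804

4.804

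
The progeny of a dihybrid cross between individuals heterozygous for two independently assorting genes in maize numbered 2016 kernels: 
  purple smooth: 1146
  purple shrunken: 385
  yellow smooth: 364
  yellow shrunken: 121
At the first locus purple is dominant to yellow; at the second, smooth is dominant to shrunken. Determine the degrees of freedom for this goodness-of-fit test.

3

A dihybrid F₂ with independent assortment and complete dominance at both loci gives a 9:3:3:1 phenotypic ratio.
A goodness-of-fit test with 4 phenotype classes has df = 4 − 1 = 3.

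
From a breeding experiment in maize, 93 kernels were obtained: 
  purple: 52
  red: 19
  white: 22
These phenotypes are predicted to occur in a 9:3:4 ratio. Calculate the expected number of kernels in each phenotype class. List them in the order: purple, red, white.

Total ratio parts = 16. Expected numbers out of 93:
  purple: 93 × 9/16 = 52.3125
  red: 93 × 3/16 = 17.4375
  white: 93 × 4/16 = 23.25

52.3125, 17.4375, 23.25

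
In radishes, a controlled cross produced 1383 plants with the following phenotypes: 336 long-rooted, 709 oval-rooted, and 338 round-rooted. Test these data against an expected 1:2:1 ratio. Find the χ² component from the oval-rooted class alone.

Under the 1:2:1 hypothesis (Σ ratio = 4, N = 1383):
  long-rooted: 1383 × 1/4 = 345.75
  oval-rooted: 1383 × 2/4 = 691.5
  round-rooted: 1383 × 1/4 = 345.75
Contribution of oval-rooted: (709 − 691.5)² / 691.5 = 0.4429

0.443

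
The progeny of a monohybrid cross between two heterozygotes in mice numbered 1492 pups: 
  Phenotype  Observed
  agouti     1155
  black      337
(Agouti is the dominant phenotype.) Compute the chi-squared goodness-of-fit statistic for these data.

4.633

For a monohybrid cross between heterozygotes with complete dominance, the expected phenotypic ratio is 3:1.
The 3:1 ratio has 4 parts, so with N = 1492 the expected counts are:
  agouti: 1492 × 3/4 = 1119
  black: 1492 × 1/4 = 373
χ² = Σ (O − E)² / E
  agouti: (1155 − 1119)² / 1119 = 1.1582
  black: (337 − 373)² / 373 = 3.4745
χ² = 1.1582 + 3.4745 = 4.6327 ≈ 4.633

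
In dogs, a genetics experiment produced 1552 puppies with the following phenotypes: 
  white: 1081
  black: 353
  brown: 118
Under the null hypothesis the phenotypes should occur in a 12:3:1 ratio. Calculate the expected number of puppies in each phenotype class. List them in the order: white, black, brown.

1164, 291, 97

Total ratio parts = 16. Expected numbers out of 1552:
  white: 1552 × 12/16 = 1164
  black: 1552 × 3/16 = 291
  brown: 1552 × 1/16 = 97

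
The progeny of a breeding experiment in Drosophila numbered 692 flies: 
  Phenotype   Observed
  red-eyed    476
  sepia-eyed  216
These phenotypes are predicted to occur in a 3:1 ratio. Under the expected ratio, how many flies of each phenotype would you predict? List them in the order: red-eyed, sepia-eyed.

Total ratio parts = 4. Expected numbers out of 692:
  red-eyed: 692 × 3/4 = 519
  sepia-eyed: 692 × 1/4 = 173

519, 173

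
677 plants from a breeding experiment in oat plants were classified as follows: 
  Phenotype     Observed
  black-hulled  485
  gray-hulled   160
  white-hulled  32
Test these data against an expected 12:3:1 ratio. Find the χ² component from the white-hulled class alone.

2.513

Expected counts for N = 677 under a 12:3:1 ratio (total parts = 16):
  black-hulled: 677 × 12/16 = 507.75
  gray-hulled: 677 × 3/16 = 126.9375
  white-hulled: 677 × 1/16 = 42.3125
Contribution of white-hulled: (32 − 42.3125)² / 42.3125 = 2.5134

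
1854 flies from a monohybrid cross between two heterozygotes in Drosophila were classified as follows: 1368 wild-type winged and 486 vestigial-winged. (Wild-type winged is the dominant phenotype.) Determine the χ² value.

For a monohybrid cross between heterozygotes with complete dominance, the expected phenotypic ratio is 3:1.
Under the 3:1 hypothesis (Σ ratio = 4, N = 1854):
  wild-type winged: 1854 × 3/4 = 1390.5
  vestigial-winged: 1854 × 1/4 = 463.5
χ² = Σ (O − E)² / E
  wild-type winged: (1368 − 1390.5)² / 1390.5 = 0.3641
  vestigial-winged: (486 − 463.5)² / 463.5 = 1.0922
χ² = 0.3641 + 1.0922 = 1.4563 ≈ 1.456

1.456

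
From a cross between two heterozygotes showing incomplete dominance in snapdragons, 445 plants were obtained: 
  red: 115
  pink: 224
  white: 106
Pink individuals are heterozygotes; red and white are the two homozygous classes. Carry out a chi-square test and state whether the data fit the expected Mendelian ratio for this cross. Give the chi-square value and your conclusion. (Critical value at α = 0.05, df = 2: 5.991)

0.384; consistent

With incomplete dominance, a heterozygote × heterozygote cross gives a 1:2:1 phenotypic ratio.
Total ratio parts = 4. Expected numbers out of 445:
  red: 445 × 1/4 = 111.25
  pink: 445 × 2/4 = 222.5
  white: 445 × 1/4 = 111.25
χ² = Σ (O − E)² / E
  red: (115 − 111.25)² / 111.25 = 0.1264
  pink: (224 − 222.5)² / 222.5 = 0.0101
  white: (106 − 111.25)² / 111.25 = 0.2478
χ² = 0.1264 + 0.0101 + 0.2478 = 0.3843 ≈ 0.384
Degrees of freedom = 3 − 1 = 2; critical value at α = 0.05 is 5.991.
Since 0.384 < 5.991, we fail to reject the null hypothesis — the data are consistent with the 1:2:1 ratio.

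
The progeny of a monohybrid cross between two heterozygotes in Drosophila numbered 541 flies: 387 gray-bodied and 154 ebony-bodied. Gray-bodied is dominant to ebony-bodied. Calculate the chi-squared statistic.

For a monohybrid cross between heterozygotes with complete dominance, the expected phenotypic ratio is 3:1.
The 3:1 ratio has 4 parts, so with N = 541 the expected counts are:
  gray-bodied: 541 × 3/4 = 405.75
  ebony-bodied: 541 × 1/4 = 135.25
χ² = Σ (O − E)² / E
  gray-bodied: (387 − 405.75)² / 405.75 = 0.8665
  ebony-bodied: (154 − 135.25)² / 135.25 = 2.5994
χ² = 0.8665 + 2.5994 = 3.4659 ≈ 3.466

3.466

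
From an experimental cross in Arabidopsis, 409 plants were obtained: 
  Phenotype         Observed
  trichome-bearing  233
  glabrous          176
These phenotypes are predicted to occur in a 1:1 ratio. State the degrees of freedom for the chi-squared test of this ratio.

A goodness-of-fit test with 2 phenotype classes has df = 2 − 1 = 1.

1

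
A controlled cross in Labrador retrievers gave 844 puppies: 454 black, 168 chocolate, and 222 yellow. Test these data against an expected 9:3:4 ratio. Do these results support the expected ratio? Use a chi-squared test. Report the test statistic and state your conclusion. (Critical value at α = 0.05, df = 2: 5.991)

Under the 9:3:4 hypothesis (Σ ratio = 16, N = 844):
  black: 844 × 9/16 = 474.75
  chocolate: 844 × 3/16 = 158.25
  yellow: 844 × 4/16 = 211
χ² = Σ (O − E)² / E
  black: (454 − 474.75)² / 474.75 = 0.9069
  chocolate: (168 − 158.25)² / 158.25 = 0.6007
  yellow: (222 − 211)² / 211 = 0.5735
χ² = 0.9069 + 0.6007 + 0.5735 = 2.0811 ≈ 2.081
Degrees of freedom = 3 − 1 = 2; critical value at α = 0.05 is 5.991.
Since 2.081 < 5.991, we fail to reject the null hypothesis — the data are consistent with the 9:3:4 ratio.

2.081; consistent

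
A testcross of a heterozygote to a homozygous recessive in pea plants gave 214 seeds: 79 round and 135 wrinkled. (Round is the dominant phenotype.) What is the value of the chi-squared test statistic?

A testcross of a heterozygote (Aa × aa) gives a 1:1 phenotypic ratio.
The 1:1 ratio has 2 parts, so with N = 214 the expected counts are:
  round: 214 × 1/2 = 107
  wrinkled: 214 × 1/2 = 107
χ² = Σ (O − E)² / E
  round: (79 − 107)² / 107 = 7.3271
  wrinkled: (135 − 107)² / 107 = 7.3271
χ² = 7.3271 + 7.3271 = 14.6542 ≈ 14.654

14.654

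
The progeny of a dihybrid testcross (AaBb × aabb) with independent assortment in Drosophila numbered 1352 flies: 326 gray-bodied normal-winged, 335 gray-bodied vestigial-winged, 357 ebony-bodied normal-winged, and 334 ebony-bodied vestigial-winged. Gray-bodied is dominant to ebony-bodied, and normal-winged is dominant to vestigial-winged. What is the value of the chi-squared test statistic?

1.568

A dihybrid testcross with independent assortment gives a 1:1:1:1 ratio.
The 1:1:1:1 ratio has 4 parts, so with N = 1352 the expected counts are:
  gray-bodied normal-winged: 1352 × 1/4 = 338
  gray-bodied vestigial-winged: 1352 × 1/4 = 338
  ebony-bodied normal-winged: 1352 × 1/4 = 338
  ebony-bodied vestigial-winged: 1352 × 1/4 = 338
χ² = Σ (O − E)² / E
  gray-bodied normal-winged: (326 − 338)² / 338 = 0.4260
  gray-bodied vestigial-winged: (335 − 338)² / 338 = 0.0266
  ebony-bodied normal-winged: (357 − 338)² / 338 = 1.0680
  ebony-bodied vestigial-winged: (334 − 338)² / 338 = 0.0473
χ² = 0.4260 + 0.0266 + 1.0680 + 0.0473 = 1.5679 ≈ 1.568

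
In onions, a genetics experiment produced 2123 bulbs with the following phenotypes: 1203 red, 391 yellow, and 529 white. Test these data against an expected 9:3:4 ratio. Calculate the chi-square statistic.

Under the 9:3:4 hypothesis (Σ ratio = 16, N = 2123):
  red: 2123 × 9/16 = 1194.1875
  yellow: 2123 × 3/16 = 398.0625
  white: 2123 × 4/16 = 530.75
χ² = Σ (O − E)² / E
  red: (1203 − 1194.1875)² / 1194.1875 = 0.0650
  yellow: (391 − 398.0625)² / 398.0625 = 0.1253
  white: (529 − 530.75)² / 530.75 = 0.0058
χ² = 0.0650 + 0.1253 + 0.0058 = 0.1961 ≈ 0.196

0.196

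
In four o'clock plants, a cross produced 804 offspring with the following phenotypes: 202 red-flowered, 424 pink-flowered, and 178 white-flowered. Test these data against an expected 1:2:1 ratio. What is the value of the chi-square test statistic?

3.841

The 1:2:1 ratio has 4 parts, so with N = 804 the expected counts are:
  red-flowered: 804 × 1/4 = 201
  pink-flowered: 804 × 2/4 = 402
  white-flowered: 804 × 1/4 = 201
χ² = Σ (O − E)² / E
  red-flowered: (202 − 201)² / 201 = 0.0050
  pink-flowered: (424 − 402)² / 402 = 1.2040
  white-flowered: (178 − 201)² / 201 = 2.6318
χ² = 0.0050 + 1.2040 + 2.6318 = 3.8408 ≈ 3.841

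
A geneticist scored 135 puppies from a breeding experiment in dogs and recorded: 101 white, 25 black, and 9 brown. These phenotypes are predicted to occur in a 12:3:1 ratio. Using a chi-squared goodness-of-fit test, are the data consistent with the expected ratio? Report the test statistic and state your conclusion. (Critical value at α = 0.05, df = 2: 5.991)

0.042; consistent

Under the 12:3:1 hypothesis (Σ ratio = 16, N = 135):
  white: 135 × 12/16 = 101.25
  black: 135 × 3/16 = 25.3125
  brown: 135 × 1/16 = 8.4375
χ² = Σ (O − E)² / E
  white: (101 − 101.25)² / 101.25 = 0.0006
  black: (25 − 25.3125)² / 25.3125 = 0.0039
  brown: (9 − 8.4375)² / 8.4375 = 0.0375
χ² = 0.0006 + 0.0039 + 0.0375 = 0.042
Degrees of freedom = 3 − 1 = 2; critical value at α = 0.05 is 5.991.
Since 0.042 < 5.991, we fail to reject the null hypothesis — the data are consistent with the 12:3:1 ratio.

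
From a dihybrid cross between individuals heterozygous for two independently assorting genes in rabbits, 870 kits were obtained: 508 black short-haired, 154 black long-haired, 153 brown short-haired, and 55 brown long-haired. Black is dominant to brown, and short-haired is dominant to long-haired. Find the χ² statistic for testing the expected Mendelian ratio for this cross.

A dihybrid F₂ with independent assortment and complete dominance at both loci gives a 9:3:3:1 phenotypic ratio.
Under the 9:3:3:1 hypothesis (Σ ratio = 16, N = 870):
  black short-haired: 870 × 9/16 = 489.375
  black long-haired: 870 × 3/16 = 163.125
  brown short-haired: 870 × 3/16 = 163.125
  brown long-haired: 870 × 1/16 = 54.375
χ² = Σ (O − E)² / E
  black short-haired: (508 − 489.375)² / 489.375 = 0.7088
  black long-haired: (154 − 163.125)² / 163.125 = 0.5104
  brown short-haired: (153 − 163.125)² / 163.125 = 0.6284
  brown long-haired: (55 − 54.375)² / 54.375 = 0.0072
χ² = 0.7088 + 0.5104 + 0.6284 + 0.0072 = 1.8548 ≈ 1.855

1.855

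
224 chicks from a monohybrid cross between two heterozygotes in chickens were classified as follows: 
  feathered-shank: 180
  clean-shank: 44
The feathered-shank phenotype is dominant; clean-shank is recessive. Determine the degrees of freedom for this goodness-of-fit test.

For a monohybrid cross between heterozygotes with complete dominance, the expected phenotypic ratio is 3:1.
A goodness-of-fit test with 2 phenotype classes has df = 2 − 1 = 1.

1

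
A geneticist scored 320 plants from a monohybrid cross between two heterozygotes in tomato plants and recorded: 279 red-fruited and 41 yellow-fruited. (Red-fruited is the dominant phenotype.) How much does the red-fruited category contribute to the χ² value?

For a monohybrid cross between heterozygotes with complete dominance, the expected phenotypic ratio is 3:1.
Under the 3:1 hypothesis (Σ ratio = 4, N = 320):
  red-fruited: 320 × 3/4 = 240
  yellow-fruited: 320 × 1/4 = 80
Contribution of red-fruited: (279 − 240)² / 240 = 6.3375

6.338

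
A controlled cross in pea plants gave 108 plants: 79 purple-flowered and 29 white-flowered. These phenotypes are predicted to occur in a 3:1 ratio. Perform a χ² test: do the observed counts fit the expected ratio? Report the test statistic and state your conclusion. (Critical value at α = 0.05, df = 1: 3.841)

0.198; consistent

The 3:1 ratio has 4 parts, so with N = 108 the expected counts are:
  purple-flowered: 108 × 3/4 = 81
  white-flowered: 108 × 1/4 = 27
χ² = Σ (O − E)² / E
  purple-flowered: (79 − 81)² / 81 = 0.0494
  white-flowered: (29 − 27)² / 27 = 0.1481
χ² = 0.0494 + 0.1481 = 0.1975 ≈ 0.198
Degrees of freedom = 2 − 1 = 1; critical value at α = 0.05 is 3.841.
Since 0.198 < 3.841, we fail to reject the null hypothesis — the data are consistent with the 3:1 ratio.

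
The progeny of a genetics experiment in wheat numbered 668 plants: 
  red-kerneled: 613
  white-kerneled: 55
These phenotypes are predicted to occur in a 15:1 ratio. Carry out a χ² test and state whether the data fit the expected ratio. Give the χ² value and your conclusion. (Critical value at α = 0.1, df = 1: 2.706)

4.485; not consistent

Total ratio parts = 16. Expected numbers out of 668:
  red-kerneled: 668 × 15/16 = 626.25
  white-kerneled: 668 × 1/16 = 41.75
χ² = Σ (O − E)² / E
  red-kerneled: (613 − 626.25)² / 626.25 = 0.2803
  white-kerneled: (55 − 41.75)² / 41.75 = 4.2051
χ² = 0.2803 + 4.2051 = 4.4854 ≈ 4.485
Degrees of freedom = 2 − 1 = 1; critical value at α = 0.1 is 2.706.
Since 4.485 > 2.706, we reject the null hypothesis — the data do not fit the 15:1 ratio.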